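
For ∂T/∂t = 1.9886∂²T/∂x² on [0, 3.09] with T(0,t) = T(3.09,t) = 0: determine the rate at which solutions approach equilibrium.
Eigenvalues: λₙ = 1.9886n²π²/3.09².
First three modes:
  n=1: λ₁ = 1.9886π²/3.09² ≈ 2.056
  n=2: λ₂ = 7.9544π²/3.09² ≈ 8.222 (4× faster decay)
  n=3: λ₃ = 17.8974π²/3.09² ≈ 18.5 (9× faster decay)
As t → ∞, higher modes decay exponentially faster. The n=1 mode dominates: T ~ c₁ sin(πx/3.09) e^{-λ₁t}.
Decay rate: λ₁ = 1.9886π²/3.09² ≈ 2.056.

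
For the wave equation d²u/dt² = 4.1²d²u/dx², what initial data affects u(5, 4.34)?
Domain of dependence: [-12.794, 22.794]. Signals travel at speed 4.1, so data within |x - 5| ≤ 4.1·4.34 = 17.794 can reach the point.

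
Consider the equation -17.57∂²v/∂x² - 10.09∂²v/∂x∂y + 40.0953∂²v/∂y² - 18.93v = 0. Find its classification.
Hyperbolic. (A = -17.57, B = -10.09, C = 40.0953 gives B² - 4AC = 2919.705784.)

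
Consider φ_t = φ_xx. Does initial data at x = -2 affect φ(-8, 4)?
Yes, for any finite x. The heat equation has infinite propagation speed, so all initial data affects all points at any t > 0.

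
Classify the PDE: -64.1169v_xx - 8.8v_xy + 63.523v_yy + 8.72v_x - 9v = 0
A = -64.1169, B = -8.8, C = 63.523. Discriminant B² - 4AC = 16369.0313548. Since 16369.0313548 > 0, hyperbolic.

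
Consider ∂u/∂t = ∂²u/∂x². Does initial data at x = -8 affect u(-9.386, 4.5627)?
Yes, for any finite x. The heat equation has infinite propagation speed, so all initial data affects all points at any t > 0.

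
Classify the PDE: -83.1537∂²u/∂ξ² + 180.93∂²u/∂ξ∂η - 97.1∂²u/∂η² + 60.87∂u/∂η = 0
A = -83.1537, B = 180.93, C = -97.1. Discriminant B² - 4AC = 438.76782. Since 438.76782 > 0, hyperbolic.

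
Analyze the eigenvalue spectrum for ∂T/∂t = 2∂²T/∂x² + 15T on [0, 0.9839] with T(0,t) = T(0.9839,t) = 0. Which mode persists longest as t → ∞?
Eigenvalues: λₙ = 2n²π²/0.9839² - 15.
First three modes:
  n=1: λ₁ = 2π²/0.9839² - 15 ≈ 5.39
  n=2: λ₂ = 8π²/0.9839² - 15 ≈ 66.562
  n=3: λ₃ = 18π²/0.9839² - 15 ≈ 168.514
Since 2π²/0.9839² ≈ 20.39 > 15, all λₙ > 0.
The n=1 mode decays slowest → dominates as t → ∞.
Asymptotic: T ~ c₁ sin(πx/0.9839) e^{-λ₁t} with decay rate λ₁ ≈ 5.39.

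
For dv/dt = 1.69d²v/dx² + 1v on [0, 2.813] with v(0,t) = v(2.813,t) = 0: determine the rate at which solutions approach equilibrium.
Eigenvalues: λₙ = 1.69n²π²/2.813² - 1.
First three modes:
  n=1: λ₁ = 1.69π²/2.813² - 1 ≈ 1.108
  n=2: λ₂ = 6.76π²/2.813² - 1 ≈ 7.432
  n=3: λ₃ = 15.21π²/2.813² - 1 ≈ 17.971
Since 1.69π²/2.813² ≈ 2.108 > 1, all λₙ > 0.
The n=1 mode decays slowest → dominates as t → ∞.
Asymptotic: v ~ c₁ sin(πx/2.813) e^{-λ₁t} with decay rate λ₁ ≈ 1.108.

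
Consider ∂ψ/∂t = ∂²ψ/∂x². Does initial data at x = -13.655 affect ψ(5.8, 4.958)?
Yes, for any finite x. The heat equation has infinite propagation speed, so all initial data affects all points at any t > 0.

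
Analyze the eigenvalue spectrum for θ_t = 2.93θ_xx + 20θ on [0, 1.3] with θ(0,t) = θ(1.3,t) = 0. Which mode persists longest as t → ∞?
Eigenvalues: λₙ = 2.93n²π²/1.3² - 20.
First three modes:
  n=1: λ₁ = 2.93π²/1.3² - 20 ≈ -2.889
  n=2: λ₂ = 11.72π²/1.3² - 20 ≈ 48.445
  n=3: λ₃ = 26.37π²/1.3² - 20 ≈ 134.001
Since 2.93π²/1.3² ≈ 17.111 < 20, λ₁ < 0.
The n=1 mode grows fastest (−λₙ is largest for n=1) → dominates.
Asymptotic: θ ~ c₁ sin(πx/1.3) e^{2.889t} (exponential growth at rate −λ₁ ≈ 2.889).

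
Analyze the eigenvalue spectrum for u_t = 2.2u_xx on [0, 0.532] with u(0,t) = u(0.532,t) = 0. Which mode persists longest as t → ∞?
Eigenvalues: λₙ = 2.2n²π²/0.532².
First three modes:
  n=1: λ₁ = 2.2π²/0.532² ≈ 76.718
  n=2: λ₂ = 8.8π²/0.532² ≈ 306.873 (4× faster decay)
  n=3: λ₃ = 19.8π²/0.532² ≈ 690.465 (9× faster decay)
As t → ∞, higher modes decay exponentially faster. The n=1 mode dominates: u ~ c₁ sin(πx/0.532) e^{-λ₁t}.
Decay rate: λ₁ = 2.2π²/0.532² ≈ 76.718.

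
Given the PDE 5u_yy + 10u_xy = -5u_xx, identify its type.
Rewriting in standard form: 5u_xx + 10u_xy + 5u_yy = 0. The second-order coefficients are A = 5, B = 10, C = 5. Since B² - 4AC = 0 = 0, this is a parabolic PDE.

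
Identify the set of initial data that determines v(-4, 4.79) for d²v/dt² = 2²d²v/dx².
Domain of dependence: [-13.58, 5.58]. Signals travel at speed 2, so data within |x - -4| ≤ 2·4.79 = 9.58 can reach the point.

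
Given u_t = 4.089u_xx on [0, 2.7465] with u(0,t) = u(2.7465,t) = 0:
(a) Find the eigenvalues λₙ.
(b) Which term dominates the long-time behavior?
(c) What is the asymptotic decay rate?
Eigenvalues: λₙ = 4.089n²π²/2.7465².
First three modes:
  n=1: λ₁ = 4.089π²/2.7465² ≈ 5.35
  n=2: λ₂ = 16.356π²/2.7465² ≈ 21.4 (4× faster decay)
  n=3: λ₃ = 36.801π²/2.7465² ≈ 48.15 (9× faster decay)
As t → ∞, higher modes decay exponentially faster. The n=1 mode dominates: u ~ c₁ sin(πx/2.7465) e^{-λ₁t}.
Decay rate: λ₁ = 4.089π²/2.7465² ≈ 5.35.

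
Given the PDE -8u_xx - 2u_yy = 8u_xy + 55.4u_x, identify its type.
Rewriting in standard form: -8u_xx - 8u_xy - 2u_yy - 55.4u_x = 0. The second-order coefficients are A = -8, B = -8, C = -2. Since B² - 4AC = 0 = 0, this is a parabolic PDE.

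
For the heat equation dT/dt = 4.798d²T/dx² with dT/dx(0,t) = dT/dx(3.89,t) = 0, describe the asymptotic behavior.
T → constant (steady state). Heat is conserved (no flux at boundaries); solution approaches the spatial average.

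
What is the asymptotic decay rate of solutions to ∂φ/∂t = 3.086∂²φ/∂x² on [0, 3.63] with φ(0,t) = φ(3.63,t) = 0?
Eigenvalues: λₙ = 3.086n²π²/3.63².
First three modes:
  n=1: λ₁ = 3.086π²/3.63² ≈ 2.311
  n=2: λ₂ = 12.344π²/3.63² ≈ 9.246 (4× faster decay)
  n=3: λ₃ = 27.774π²/3.63² ≈ 20.803 (9× faster decay)
As t → ∞, higher modes decay exponentially faster. The n=1 mode dominates: φ ~ c₁ sin(πx/3.63) e^{-λ₁t}.
Decay rate: λ₁ = 3.086π²/3.63² ≈ 2.311.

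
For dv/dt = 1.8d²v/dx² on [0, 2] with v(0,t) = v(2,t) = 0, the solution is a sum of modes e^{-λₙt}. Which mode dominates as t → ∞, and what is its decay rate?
Eigenvalues: λₙ = 1.8n²π²/2².
First three modes:
  n=1: λ₁ = 1.8π²/2² ≈ 4.441
  n=2: λ₂ = 7.2π²/2² ≈ 17.765 (4× faster decay)
  n=3: λ₃ = 16.2π²/2² ≈ 39.972 (9× faster decay)
As t → ∞, higher modes decay exponentially faster. The n=1 mode dominates: v ~ c₁ sin(πx/2) e^{-λ₁t}.
Decay rate: λ₁ = 1.8π²/2² ≈ 4.441.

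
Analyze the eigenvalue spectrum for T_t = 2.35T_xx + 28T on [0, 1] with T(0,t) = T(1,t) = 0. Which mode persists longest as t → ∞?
Eigenvalues: λₙ = 2.35n²π²/1² - 28.
First three modes:
  n=1: λ₁ = 2.35π² - 28 ≈ -4.806
  n=2: λ₂ = 9.4π² - 28 ≈ 64.774
  n=3: λ₃ = 21.15π² - 28 ≈ 180.742
Since 2.35π² ≈ 23.194 < 28, λ₁ < 0.
The n=1 mode grows fastest (−λₙ is largest for n=1) → dominates.
Asymptotic: T ~ c₁ sin(πx/1) e^{4.806t} (exponential growth at rate −λ₁ ≈ 4.806).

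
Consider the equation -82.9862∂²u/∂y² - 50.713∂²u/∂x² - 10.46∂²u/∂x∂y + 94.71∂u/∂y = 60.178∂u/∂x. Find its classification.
Rewriting in standard form: -50.713∂²u/∂x² - 10.46∂²u/∂x∂y - 82.9862∂²u/∂y² - 60.178∂u/∂x + 94.71∂u/∂y = 0. Elliptic. (A = -50.713, B = -10.46, C = -82.9862 gives B² - 4AC = -16724.5050424.)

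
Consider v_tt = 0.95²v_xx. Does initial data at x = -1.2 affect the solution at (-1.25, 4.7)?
Yes. The domain of dependence is [-5.715, 3.215], and -1.2 ∈ [-5.715, 3.215].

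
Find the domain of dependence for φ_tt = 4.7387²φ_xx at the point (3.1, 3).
Domain of dependence: [-11.1161, 17.3161]. Signals travel at speed 4.7387, so data within |x - 3.1| ≤ 4.7387·3 = 14.2161 can reach the point.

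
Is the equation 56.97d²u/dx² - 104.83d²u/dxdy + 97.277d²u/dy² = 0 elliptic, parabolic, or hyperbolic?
Computing B² - 4AC with A = 56.97, B = -104.83, C = 97.277: discriminant = -11178.15386 (negative). Answer: elliptic.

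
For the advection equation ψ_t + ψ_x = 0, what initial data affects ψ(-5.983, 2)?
A single point: x = -7.983. The characteristic through (-5.983, 2) is x - 1t = const, so x = -5.983 - 1·2 = -7.983.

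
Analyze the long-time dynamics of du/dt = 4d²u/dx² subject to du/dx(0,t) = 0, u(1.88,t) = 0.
Long-time behavior: u → 0. Heat escapes through the Dirichlet boundary.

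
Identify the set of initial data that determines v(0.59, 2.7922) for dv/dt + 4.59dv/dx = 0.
A single point: x = -12.226198. The characteristic through (0.59, 2.7922) is x - 4.59t = const, so x = 0.59 - 4.59·2.7922 = -12.226198.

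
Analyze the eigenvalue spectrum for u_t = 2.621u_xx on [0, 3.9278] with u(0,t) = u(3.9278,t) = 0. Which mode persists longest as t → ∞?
Eigenvalues: λₙ = 2.621n²π²/3.9278².
First three modes:
  n=1: λ₁ = 2.621π²/3.9278² ≈ 1.677
  n=2: λ₂ = 10.484π²/3.9278² ≈ 6.707 (4× faster decay)
  n=3: λ₃ = 23.589π²/3.9278² ≈ 15.091 (9× faster decay)
As t → ∞, higher modes decay exponentially faster. The n=1 mode dominates: u ~ c₁ sin(πx/3.9278) e^{-λ₁t}.
Decay rate: λ₁ = 2.621π²/3.9278² ≈ 1.677.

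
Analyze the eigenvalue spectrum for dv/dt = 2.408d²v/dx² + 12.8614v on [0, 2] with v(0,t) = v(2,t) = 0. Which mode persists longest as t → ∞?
Eigenvalues: λₙ = 2.408n²π²/2² - 12.8614.
First three modes:
  n=1: λ₁ = 2.408π²/2² - 12.8614 ≈ -6.92
  n=2: λ₂ = 9.632π²/2² - 12.8614 ≈ 10.905
  n=3: λ₃ = 21.672π²/2² - 12.8614 ≈ 40.612
Since 2.408π²/2² ≈ 5.942 < 12.8614, λ₁ < 0.
The n=1 mode grows fastest (−λₙ is largest for n=1) → dominates.
Asymptotic: v ~ c₁ sin(πx/2) e^{6.92t} (exponential growth at rate −λ₁ ≈ 6.92).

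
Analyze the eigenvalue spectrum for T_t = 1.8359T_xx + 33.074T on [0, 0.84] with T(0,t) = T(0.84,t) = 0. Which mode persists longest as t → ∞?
Eigenvalues: λₙ = 1.8359n²π²/0.84² - 33.074.
First three modes:
  n=1: λ₁ = 1.8359π²/0.84² - 33.074 ≈ -7.394
  n=2: λ₂ = 7.3436π²/0.84² - 33.074 ≈ 69.645
  n=3: λ₃ = 16.5231π²/0.84² - 33.074 ≈ 198.043
Since 1.8359π²/0.84² ≈ 25.68 < 33.074, λ₁ < 0.
The n=1 mode grows fastest (−λₙ is largest for n=1) → dominates.
Asymptotic: T ~ c₁ sin(πx/0.84) e^{7.394t} (exponential growth at rate −λ₁ ≈ 7.394).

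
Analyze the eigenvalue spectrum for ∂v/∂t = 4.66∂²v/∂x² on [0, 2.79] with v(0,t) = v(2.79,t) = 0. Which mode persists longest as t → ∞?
Eigenvalues: λₙ = 4.66n²π²/2.79².
First three modes:
  n=1: λ₁ = 4.66π²/2.79² ≈ 5.909
  n=2: λ₂ = 18.64π²/2.79² ≈ 23.634 (4× faster decay)
  n=3: λ₃ = 41.94π²/2.79² ≈ 53.177 (9× faster decay)
As t → ∞, higher modes decay exponentially faster. The n=1 mode dominates: v ~ c₁ sin(πx/2.79) e^{-λ₁t}.
Decay rate: λ₁ = 4.66π²/2.79² ≈ 5.909.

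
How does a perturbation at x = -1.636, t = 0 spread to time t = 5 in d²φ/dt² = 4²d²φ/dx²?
Domain of influence: [-21.636, 18.364]. Data at x = -1.636 spreads outward at speed 4.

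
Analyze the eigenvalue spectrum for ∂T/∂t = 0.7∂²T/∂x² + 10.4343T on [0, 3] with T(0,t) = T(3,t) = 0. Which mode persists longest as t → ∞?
Eigenvalues: λₙ = 0.7n²π²/3² - 10.4343.
First three modes:
  n=1: λ₁ = 0.7π²/3² - 10.4343 ≈ -9.667
  n=2: λ₂ = 2.8π²/3² - 10.4343 ≈ -7.364
  n=3: λ₃ = 6.3π²/3² - 10.4343 ≈ -3.526
Since 0.7π²/3² ≈ 0.768 < 10.4343, λ₁ < 0.
The n=1 mode grows fastest (−λₙ is largest for n=1) → dominates.
Asymptotic: T ~ c₁ sin(πx/3) e^{9.667t} (exponential growth at rate −λ₁ ≈ 9.667).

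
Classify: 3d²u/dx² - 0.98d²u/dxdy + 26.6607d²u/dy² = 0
Elliptic (discriminant = -318.968).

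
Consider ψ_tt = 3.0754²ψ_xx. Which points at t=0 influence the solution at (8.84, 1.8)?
Domain of dependence: [3.30428, 14.37572]. Signals travel at speed 3.0754, so data within |x - 8.84| ≤ 3.0754·1.8 = 5.53572 can reach the point.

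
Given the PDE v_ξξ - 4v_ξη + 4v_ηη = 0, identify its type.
The second-order coefficients are A = 1, B = -4, C = 4. Since B² - 4AC = 0 = 0, this is a parabolic PDE.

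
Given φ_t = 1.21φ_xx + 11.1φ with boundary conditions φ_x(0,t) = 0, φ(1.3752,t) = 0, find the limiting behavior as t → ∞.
φ grows unboundedly. Reaction dominates diffusion (r=11.1 > κπ²/(4L²)≈1.58); solution grows exponentially.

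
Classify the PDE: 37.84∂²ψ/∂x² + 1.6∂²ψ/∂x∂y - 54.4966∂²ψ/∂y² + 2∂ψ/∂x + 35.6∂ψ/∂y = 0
A = 37.84, B = 1.6, C = -54.4966. Discriminant B² - 4AC = 8251.165376. Since 8251.165376 > 0, hyperbolic.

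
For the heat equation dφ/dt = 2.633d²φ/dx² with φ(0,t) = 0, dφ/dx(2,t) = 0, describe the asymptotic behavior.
φ → 0. Heat escapes through the Dirichlet boundary.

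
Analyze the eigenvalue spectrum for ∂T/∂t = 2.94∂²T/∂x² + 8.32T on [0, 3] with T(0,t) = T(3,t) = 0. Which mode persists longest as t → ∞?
Eigenvalues: λₙ = 2.94n²π²/3² - 8.32.
First three modes:
  n=1: λ₁ = 2.94π²/3² - 8.32 ≈ -5.096
  n=2: λ₂ = 11.76π²/3² - 8.32 ≈ 4.576
  n=3: λ₃ = 26.46π²/3² - 8.32 ≈ 20.697
Since 2.94π²/3² ≈ 3.224 < 8.32, λ₁ < 0.
The n=1 mode grows fastest (−λₙ is largest for n=1) → dominates.
Asymptotic: T ~ c₁ sin(πx/3) e^{5.096t} (exponential growth at rate −λ₁ ≈ 5.096).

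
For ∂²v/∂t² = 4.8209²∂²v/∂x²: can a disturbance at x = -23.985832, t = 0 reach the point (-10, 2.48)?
No. The domain of dependence is [-21.955832, 1.955832], and -23.985832 is outside this interval.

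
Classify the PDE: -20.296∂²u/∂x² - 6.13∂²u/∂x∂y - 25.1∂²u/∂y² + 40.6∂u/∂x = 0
A = -20.296, B = -6.13, C = -25.1. Discriminant B² - 4AC = -2000.1415. Since -2000.1415 < 0, elliptic.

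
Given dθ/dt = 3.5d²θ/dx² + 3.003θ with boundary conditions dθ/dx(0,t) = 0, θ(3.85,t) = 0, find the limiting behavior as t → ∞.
θ grows unboundedly. Reaction dominates diffusion (r=3.003 > κπ²/(4L²)≈0.58); solution grows exponentially.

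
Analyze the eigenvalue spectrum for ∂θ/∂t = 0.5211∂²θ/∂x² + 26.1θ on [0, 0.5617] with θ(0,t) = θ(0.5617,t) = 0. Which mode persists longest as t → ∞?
Eigenvalues: λₙ = 0.5211n²π²/0.5617² - 26.1.
First three modes:
  n=1: λ₁ = 0.5211π²/0.5617² - 26.1 ≈ -9.799
  n=2: λ₂ = 2.0844π²/0.5617² - 26.1 ≈ 39.104
  n=3: λ₃ = 4.6899π²/0.5617² - 26.1 ≈ 120.608
Since 0.5211π²/0.5617² ≈ 16.301 < 26.1, λ₁ < 0.
The n=1 mode grows fastest (−λₙ is largest for n=1) → dominates.
Asymptotic: θ ~ c₁ sin(πx/0.5617) e^{9.799t} (exponential growth at rate −λ₁ ≈ 9.799).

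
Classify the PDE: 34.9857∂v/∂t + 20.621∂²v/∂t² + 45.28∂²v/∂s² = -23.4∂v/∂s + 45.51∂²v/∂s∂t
Rewriting in standard form: 45.28∂²v/∂s² - 45.51∂²v/∂s∂t + 20.621∂²v/∂t² + 23.4∂v/∂s + 34.9857∂v/∂t = 0. A = 45.28, B = -45.51, C = 20.621. Discriminant B² - 4AC = -1663.71542. Since -1663.71542 < 0, elliptic.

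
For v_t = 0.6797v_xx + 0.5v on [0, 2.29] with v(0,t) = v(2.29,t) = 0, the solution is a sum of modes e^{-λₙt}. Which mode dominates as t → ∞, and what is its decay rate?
Eigenvalues: λₙ = 0.6797n²π²/2.29² - 0.5.
First three modes:
  n=1: λ₁ = 0.6797π²/2.29² - 0.5 ≈ 0.779
  n=2: λ₂ = 2.7188π²/2.29² - 0.5 ≈ 4.617
  n=3: λ₃ = 6.1173π²/2.29² - 0.5 ≈ 11.013
Since 0.6797π²/2.29² ≈ 1.279 > 0.5, all λₙ > 0.
The n=1 mode decays slowest → dominates as t → ∞.
Asymptotic: v ~ c₁ sin(πx/2.29) e^{-λ₁t} with decay rate λ₁ ≈ 0.779.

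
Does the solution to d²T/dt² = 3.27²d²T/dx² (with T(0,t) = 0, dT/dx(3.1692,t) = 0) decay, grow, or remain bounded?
T oscillates (no decay). Energy is conserved; the solution oscillates indefinitely as standing waves.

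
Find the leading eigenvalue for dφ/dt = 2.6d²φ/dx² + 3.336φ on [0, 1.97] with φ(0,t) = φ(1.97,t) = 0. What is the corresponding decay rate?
Eigenvalues: λₙ = 2.6n²π²/1.97² - 3.336.
First three modes:
  n=1: λ₁ = 2.6π²/1.97² - 3.336 ≈ 3.276
  n=2: λ₂ = 10.4π²/1.97² - 3.336 ≈ 23.112
  n=3: λ₃ = 23.4π²/1.97² - 3.336 ≈ 56.173
Since 2.6π²/1.97² ≈ 6.612 > 3.336, all λₙ > 0.
The n=1 mode decays slowest → dominates as t → ∞.
Asymptotic: φ ~ c₁ sin(πx/1.97) e^{-λ₁t} with decay rate λ₁ ≈ 3.276.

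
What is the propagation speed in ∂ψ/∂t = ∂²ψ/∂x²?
Infinite. The heat equation is parabolic, not hyperbolic, so disturbances propagate instantly.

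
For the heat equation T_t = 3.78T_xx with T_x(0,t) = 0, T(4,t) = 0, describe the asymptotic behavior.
T → 0. Heat escapes through the Dirichlet boundary.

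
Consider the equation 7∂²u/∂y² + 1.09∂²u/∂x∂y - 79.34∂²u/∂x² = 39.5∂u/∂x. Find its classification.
Rewriting in standard form: -79.34∂²u/∂x² + 1.09∂²u/∂x∂y + 7∂²u/∂y² - 39.5∂u/∂x = 0. Hyperbolic. (A = -79.34, B = 1.09, C = 7 gives B² - 4AC = 2222.7081.)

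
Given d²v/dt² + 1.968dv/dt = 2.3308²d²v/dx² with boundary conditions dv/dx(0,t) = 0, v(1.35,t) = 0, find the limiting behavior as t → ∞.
v → 0. Damping (γ=1.968) dissipates energy; oscillations decay exponentially.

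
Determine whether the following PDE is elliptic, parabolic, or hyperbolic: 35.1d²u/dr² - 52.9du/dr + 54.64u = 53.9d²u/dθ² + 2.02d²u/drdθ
Rewriting in standard form: 35.1d²u/dr² - 2.02d²u/drdθ - 53.9d²u/dθ² - 52.9du/dr + 54.64u = 0. Coefficients: A = 35.1, B = -2.02, C = -53.9. B² - 4AC = 7571.6404, which is positive, so the equation is hyperbolic.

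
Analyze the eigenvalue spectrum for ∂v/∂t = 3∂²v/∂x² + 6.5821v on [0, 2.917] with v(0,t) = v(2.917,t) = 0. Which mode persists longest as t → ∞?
Eigenvalues: λₙ = 3n²π²/2.917² - 6.5821.
First three modes:
  n=1: λ₁ = 3π²/2.917² - 6.5821 ≈ -3.102
  n=2: λ₂ = 12π²/2.917² - 6.5821 ≈ 7.337
  n=3: λ₃ = 27π²/2.917² - 6.5821 ≈ 24.736
Since 3π²/2.917² ≈ 3.48 < 6.5821, λ₁ < 0.
The n=1 mode grows fastest (−λₙ is largest for n=1) → dominates.
Asymptotic: v ~ c₁ sin(πx/2.917) e^{3.102t} (exponential growth at rate −λ₁ ≈ 3.102).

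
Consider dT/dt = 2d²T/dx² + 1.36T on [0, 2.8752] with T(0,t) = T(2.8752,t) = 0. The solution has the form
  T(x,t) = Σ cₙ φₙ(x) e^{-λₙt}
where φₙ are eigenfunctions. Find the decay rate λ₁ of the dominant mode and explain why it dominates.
Eigenvalues: λₙ = 2n²π²/2.8752² - 1.36.
First three modes:
  n=1: λ₁ = 2π²/2.8752² - 1.36 ≈ 1.028
  n=2: λ₂ = 8π²/2.8752² - 1.36 ≈ 8.191
  n=3: λ₃ = 18π²/2.8752² - 1.36 ≈ 20.13
Since 2π²/2.8752² ≈ 2.388 > 1.36, all λₙ > 0.
The n=1 mode decays slowest → dominates as t → ∞.
Asymptotic: T ~ c₁ sin(πx/2.8752) e^{-λ₁t} with decay rate λ₁ ≈ 1.028.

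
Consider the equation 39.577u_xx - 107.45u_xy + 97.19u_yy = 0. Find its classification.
Elliptic. (A = 39.577, B = -107.45, C = 97.19 gives B² - 4AC = -3840.45202.)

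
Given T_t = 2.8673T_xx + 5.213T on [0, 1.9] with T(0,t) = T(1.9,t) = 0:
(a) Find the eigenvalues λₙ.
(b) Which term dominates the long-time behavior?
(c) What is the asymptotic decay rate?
Eigenvalues: λₙ = 2.8673n²π²/1.9² - 5.213.
First three modes:
  n=1: λ₁ = 2.8673π²/1.9² - 5.213 ≈ 2.626
  n=2: λ₂ = 11.4692π²/1.9² - 5.213 ≈ 26.143
  n=3: λ₃ = 25.8057π²/1.9² - 5.213 ≈ 65.339
Since 2.8673π²/1.9² ≈ 7.839 > 5.213, all λₙ > 0.
The n=1 mode decays slowest → dominates as t → ∞.
Asymptotic: T ~ c₁ sin(πx/1.9) e^{-λ₁t} with decay rate λ₁ ≈ 2.626.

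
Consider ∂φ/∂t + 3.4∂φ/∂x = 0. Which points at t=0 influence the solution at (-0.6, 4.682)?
A single point: x = -16.5188. The characteristic through (-0.6, 4.682) is x - 3.4t = const, so x = -0.6 - 3.4·4.682 = -16.5188.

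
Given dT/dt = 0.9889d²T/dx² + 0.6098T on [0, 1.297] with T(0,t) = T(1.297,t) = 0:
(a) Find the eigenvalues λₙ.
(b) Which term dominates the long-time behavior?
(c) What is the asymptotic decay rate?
Eigenvalues: λₙ = 0.9889n²π²/1.297² - 0.6098.
First three modes:
  n=1: λ₁ = 0.9889π²/1.297² - 0.6098 ≈ 5.192
  n=2: λ₂ = 3.9556π²/1.297² - 0.6098 ≈ 22.598
  n=3: λ₃ = 8.9001π²/1.297² - 0.6098 ≈ 51.608
Since 0.9889π²/1.297² ≈ 5.802 > 0.6098, all λₙ > 0.
The n=1 mode decays slowest → dominates as t → ∞.
Asymptotic: T ~ c₁ sin(πx/1.297) e^{-λ₁t} with decay rate λ₁ ≈ 5.192.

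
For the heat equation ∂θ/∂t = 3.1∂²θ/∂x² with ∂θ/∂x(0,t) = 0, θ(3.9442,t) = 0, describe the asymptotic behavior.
θ → 0. Heat escapes through the Dirichlet boundary.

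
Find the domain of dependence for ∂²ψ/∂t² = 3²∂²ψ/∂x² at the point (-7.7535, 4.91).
Domain of dependence: [-22.4835, 6.9765]. Signals travel at speed 3, so data within |x - -7.7535| ≤ 3·4.91 = 14.73 can reach the point.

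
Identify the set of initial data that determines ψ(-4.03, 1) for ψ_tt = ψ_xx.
Domain of dependence: [-5.03, -3.03]. Signals travel at speed 1, so data within |x - -4.03| ≤ 1·1 = 1 can reach the point.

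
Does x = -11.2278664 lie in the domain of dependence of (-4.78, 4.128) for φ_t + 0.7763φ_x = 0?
No. Only data at x = -7.9845664 affects (-4.78, 4.128). Advection has one-way propagation along characteristics.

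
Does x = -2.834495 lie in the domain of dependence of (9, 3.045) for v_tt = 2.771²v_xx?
No. The domain of dependence is [0.562305, 17.437695], and -2.834495 is outside this interval.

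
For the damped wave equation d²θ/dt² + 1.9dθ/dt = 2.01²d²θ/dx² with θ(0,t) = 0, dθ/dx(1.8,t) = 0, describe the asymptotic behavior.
θ → 0. Damping (γ=1.9) dissipates energy; oscillations decay exponentially.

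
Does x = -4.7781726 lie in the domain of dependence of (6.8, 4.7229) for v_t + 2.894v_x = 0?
No. Only data at x = -6.8680726 affects (6.8, 4.7229). Advection has one-way propagation along characteristics.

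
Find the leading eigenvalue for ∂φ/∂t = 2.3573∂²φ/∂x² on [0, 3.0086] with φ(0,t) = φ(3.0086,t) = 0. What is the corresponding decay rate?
Eigenvalues: λₙ = 2.3573n²π²/3.0086².
First three modes:
  n=1: λ₁ = 2.3573π²/3.0086² ≈ 2.57
  n=2: λ₂ = 9.4292π²/3.0086² ≈ 10.281 (4× faster decay)
  n=3: λ₃ = 21.2157π²/3.0086² ≈ 23.133 (9× faster decay)
As t → ∞, higher modes decay exponentially faster. The n=1 mode dominates: φ ~ c₁ sin(πx/3.0086) e^{-λ₁t}.
Decay rate: λ₁ = 2.3573π²/3.0086² ≈ 2.57.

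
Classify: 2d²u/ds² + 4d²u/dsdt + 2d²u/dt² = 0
Parabolic (discriminant = 0).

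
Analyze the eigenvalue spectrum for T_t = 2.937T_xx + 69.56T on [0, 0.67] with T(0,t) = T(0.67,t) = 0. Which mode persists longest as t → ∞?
Eigenvalues: λₙ = 2.937n²π²/0.67² - 69.56.
First three modes:
  n=1: λ₁ = 2.937π²/0.67² - 69.56 ≈ -4.987
  n=2: λ₂ = 11.748π²/0.67² - 69.56 ≈ 188.734
  n=3: λ₃ = 26.433π²/0.67² - 69.56 ≈ 511.601
Since 2.937π²/0.67² ≈ 64.573 < 69.56, λ₁ < 0.
The n=1 mode grows fastest (−λₙ is largest for n=1) → dominates.
Asymptotic: T ~ c₁ sin(πx/0.67) e^{4.987t} (exponential growth at rate −λ₁ ≈ 4.987).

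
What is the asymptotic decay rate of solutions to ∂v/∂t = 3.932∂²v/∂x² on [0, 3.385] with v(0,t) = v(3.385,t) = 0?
Eigenvalues: λₙ = 3.932n²π²/3.385².
First three modes:
  n=1: λ₁ = 3.932π²/3.385² ≈ 3.387
  n=2: λ₂ = 15.728π²/3.385² ≈ 13.547 (4× faster decay)
  n=3: λ₃ = 35.388π²/3.385² ≈ 30.482 (9× faster decay)
As t → ∞, higher modes decay exponentially faster. The n=1 mode dominates: v ~ c₁ sin(πx/3.385) e^{-λ₁t}.
Decay rate: λ₁ = 3.932π²/3.385² ≈ 3.387.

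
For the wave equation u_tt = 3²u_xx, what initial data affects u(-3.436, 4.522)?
Domain of dependence: [-17.002, 10.13]. Signals travel at speed 3, so data within |x - -3.436| ≤ 3·4.522 = 13.566 can reach the point.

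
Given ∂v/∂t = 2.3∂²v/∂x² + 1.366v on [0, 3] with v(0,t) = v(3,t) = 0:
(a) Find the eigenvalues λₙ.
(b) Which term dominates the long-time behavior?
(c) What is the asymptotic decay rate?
Eigenvalues: λₙ = 2.3n²π²/3² - 1.366.
First three modes:
  n=1: λ₁ = 2.3π²/3² - 1.366 ≈ 1.156
  n=2: λ₂ = 9.2π²/3² - 1.366 ≈ 8.723
  n=3: λ₃ = 20.7π²/3² - 1.366 ≈ 21.334
Since 2.3π²/3² ≈ 2.522 > 1.366, all λₙ > 0.
The n=1 mode decays slowest → dominates as t → ∞.
Asymptotic: v ~ c₁ sin(πx/3) e^{-λ₁t} with decay rate λ₁ ≈ 1.156.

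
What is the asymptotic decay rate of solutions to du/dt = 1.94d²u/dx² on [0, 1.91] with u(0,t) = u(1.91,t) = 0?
Eigenvalues: λₙ = 1.94n²π²/1.91².
First three modes:
  n=1: λ₁ = 1.94π²/1.91² ≈ 5.248
  n=2: λ₂ = 7.76π²/1.91² ≈ 20.994 (4× faster decay)
  n=3: λ₃ = 17.46π²/1.91² ≈ 47.236 (9× faster decay)
As t → ∞, higher modes decay exponentially faster. The n=1 mode dominates: u ~ c₁ sin(πx/1.91) e^{-λ₁t}.
Decay rate: λ₁ = 1.94π²/1.91² ≈ 5.248.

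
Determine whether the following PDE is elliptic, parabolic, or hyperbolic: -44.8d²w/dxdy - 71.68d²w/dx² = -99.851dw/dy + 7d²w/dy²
Rewriting in standard form: -71.68d²w/dx² - 44.8d²w/dxdy - 7d²w/dy² + 99.851dw/dy = 0. Coefficients: A = -71.68, B = -44.8, C = -7. B² - 4AC = 0, which is zero, so the equation is parabolic.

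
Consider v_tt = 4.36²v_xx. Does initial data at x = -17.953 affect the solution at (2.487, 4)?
No. The domain of dependence is [-14.953, 19.927], and -17.953 is outside this interval.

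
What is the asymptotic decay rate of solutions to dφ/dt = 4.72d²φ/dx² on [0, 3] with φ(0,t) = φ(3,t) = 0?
Eigenvalues: λₙ = 4.72n²π²/3².
First three modes:
  n=1: λ₁ = 4.72π²/3² ≈ 5.176
  n=2: λ₂ = 18.88π²/3² ≈ 20.704 (4× faster decay)
  n=3: λ₃ = 42.48π²/3² ≈ 46.585 (9× faster decay)
As t → ∞, higher modes decay exponentially faster. The n=1 mode dominates: φ ~ c₁ sin(πx/3) e^{-λ₁t}.
Decay rate: λ₁ = 4.72π²/3² ≈ 5.176.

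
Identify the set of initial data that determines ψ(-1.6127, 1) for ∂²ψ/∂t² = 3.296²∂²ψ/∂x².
Domain of dependence: [-4.9087, 1.6833]. Signals travel at speed 3.296, so data within |x - -1.6127| ≤ 3.296·1 = 3.296 can reach the point.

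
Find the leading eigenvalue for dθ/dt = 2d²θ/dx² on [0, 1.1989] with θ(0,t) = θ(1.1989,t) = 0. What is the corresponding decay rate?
Eigenvalues: λₙ = 2n²π²/1.1989².
First three modes:
  n=1: λ₁ = 2π²/1.1989² ≈ 13.733
  n=2: λ₂ = 8π²/1.1989² ≈ 54.932 (4× faster decay)
  n=3: λ₃ = 18π²/1.1989² ≈ 123.597 (9× faster decay)
As t → ∞, higher modes decay exponentially faster. The n=1 mode dominates: θ ~ c₁ sin(πx/1.1989) e^{-λ₁t}.
Decay rate: λ₁ = 2π²/1.1989² ≈ 13.733.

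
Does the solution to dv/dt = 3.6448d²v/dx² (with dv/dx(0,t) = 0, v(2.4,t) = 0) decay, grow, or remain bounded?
v → 0. Heat escapes through the Dirichlet boundary.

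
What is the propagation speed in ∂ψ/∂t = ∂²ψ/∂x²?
Infinite. The heat equation is parabolic, not hyperbolic, so disturbances propagate instantly.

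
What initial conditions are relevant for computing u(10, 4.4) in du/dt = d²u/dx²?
The entire real line. The heat equation has infinite propagation speed: any initial disturbance instantly affects all points (though exponentially small far away).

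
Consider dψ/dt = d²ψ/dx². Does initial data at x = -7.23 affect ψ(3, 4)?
Yes, for any finite x. The heat equation has infinite propagation speed, so all initial data affects all points at any t > 0.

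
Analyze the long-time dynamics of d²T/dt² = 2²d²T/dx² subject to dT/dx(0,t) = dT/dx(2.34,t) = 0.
Long-time behavior: T oscillates about a mean that drifts linearly in t (generically unbounded; no decay). There is no damping, so the nonconstant modes persist as standing waves (energy conserved, no decay). But with Neumann conditions at both ends the constant mode has eigenvalue 0: the spatial mean M(t) of T satisfies M'' = 0, so M(t) = M(0) + M'(0)·t. Unless the initial velocity has zero mean (∫T_t(x,0)dx = 0), the solution grows linearly in t (unbounded, though not exponentially); if it does have zero mean, the solution stays bounded and simply oscillates.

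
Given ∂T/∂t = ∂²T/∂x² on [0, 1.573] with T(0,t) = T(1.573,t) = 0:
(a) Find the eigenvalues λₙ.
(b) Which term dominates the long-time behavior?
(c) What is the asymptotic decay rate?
Eigenvalues: λₙ = n²π²/1.573².
First three modes:
  n=1: λ₁ = π²/1.573² ≈ 3.989
  n=2: λ₂ = 4π²/1.573² ≈ 15.955 (4× faster decay)
  n=3: λ₃ = 9π²/1.573² ≈ 35.899 (9× faster decay)
As t → ∞, higher modes decay exponentially faster. The n=1 mode dominates: T ~ c₁ sin(πx/1.573) e^{-λ₁t}.
Decay rate: λ₁ = π²/1.573² ≈ 3.989.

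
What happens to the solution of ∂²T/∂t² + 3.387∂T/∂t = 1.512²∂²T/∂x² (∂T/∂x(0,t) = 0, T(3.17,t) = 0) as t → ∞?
T → 0. Damping (γ=3.387) dissipates energy; oscillations decay exponentially.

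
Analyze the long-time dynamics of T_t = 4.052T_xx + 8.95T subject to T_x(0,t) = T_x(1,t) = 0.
Long-time behavior: T grows unboundedly. With Neumann BCs the constant mode has diffusion eigenvalue 0, so any r > 0 makes it grow like e^(8.95t); solution grows exponentially.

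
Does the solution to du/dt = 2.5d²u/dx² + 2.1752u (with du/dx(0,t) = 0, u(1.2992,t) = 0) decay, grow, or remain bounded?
u → 0. Diffusion dominates reaction (r=2.1752 < κπ²/(4L²)≈3.65); solution decays.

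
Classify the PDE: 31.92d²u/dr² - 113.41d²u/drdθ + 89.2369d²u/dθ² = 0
A = 31.92, B = -113.41, C = 89.2369. Discriminant B² - 4AC = 1468.060708. Since 1468.060708 > 0, hyperbolic.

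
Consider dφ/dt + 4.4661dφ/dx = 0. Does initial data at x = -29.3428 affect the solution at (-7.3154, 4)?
No. Only data at x = -25.1798 affects (-7.3154, 4). Advection has one-way propagation along characteristics.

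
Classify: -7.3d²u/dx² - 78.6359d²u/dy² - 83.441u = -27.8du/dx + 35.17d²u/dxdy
Rewriting in standard form: -7.3d²u/dx² - 35.17d²u/dxdy - 78.6359d²u/dy² + 27.8du/dx - 83.441u = 0. Elliptic (discriminant = -1059.23938).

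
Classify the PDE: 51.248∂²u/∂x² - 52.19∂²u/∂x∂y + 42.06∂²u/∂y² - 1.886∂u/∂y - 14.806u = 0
A = 51.248, B = -52.19, C = 42.06. Discriminant B² - 4AC = -5898.16742. Since -5898.16742 < 0, elliptic.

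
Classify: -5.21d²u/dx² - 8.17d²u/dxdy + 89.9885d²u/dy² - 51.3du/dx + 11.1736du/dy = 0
Hyperbolic (discriminant = 1942.10924).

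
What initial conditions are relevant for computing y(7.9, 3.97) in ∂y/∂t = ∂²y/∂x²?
The entire real line. The heat equation has infinite propagation speed: any initial disturbance instantly affects all points (though exponentially small far away).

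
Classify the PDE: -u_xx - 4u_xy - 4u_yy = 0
A = -1, B = -4, C = -4. Discriminant B² - 4AC = 0. Since 0 = 0, parabolic.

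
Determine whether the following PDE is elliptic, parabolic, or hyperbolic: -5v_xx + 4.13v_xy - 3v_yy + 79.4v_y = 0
Coefficients: A = -5, B = 4.13, C = -3. B² - 4AC = -42.9431, which is negative, so the equation is elliptic.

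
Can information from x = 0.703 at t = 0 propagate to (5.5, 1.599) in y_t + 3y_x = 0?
Yes. The characteristic through (5.5, 1.599) passes through x = 0.703.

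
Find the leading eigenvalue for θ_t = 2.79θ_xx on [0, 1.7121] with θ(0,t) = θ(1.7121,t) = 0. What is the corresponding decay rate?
Eigenvalues: λₙ = 2.79n²π²/1.7121².
First three modes:
  n=1: λ₁ = 2.79π²/1.7121² ≈ 9.394
  n=2: λ₂ = 11.16π²/1.7121² ≈ 37.576 (4× faster decay)
  n=3: λ₃ = 25.11π²/1.7121² ≈ 84.545 (9× faster decay)
As t → ∞, higher modes decay exponentially faster. The n=1 mode dominates: θ ~ c₁ sin(πx/1.7121) e^{-λ₁t}.
Decay rate: λ₁ = 2.79π²/1.7121² ≈ 9.394.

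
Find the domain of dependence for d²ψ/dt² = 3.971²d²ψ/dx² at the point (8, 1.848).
Domain of dependence: [0.661592, 15.338408]. Signals travel at speed 3.971, so data within |x - 8| ≤ 3.971·1.848 = 7.338408 can reach the point.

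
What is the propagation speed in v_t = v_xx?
Infinite. The heat equation is parabolic, not hyperbolic, so disturbances propagate instantly.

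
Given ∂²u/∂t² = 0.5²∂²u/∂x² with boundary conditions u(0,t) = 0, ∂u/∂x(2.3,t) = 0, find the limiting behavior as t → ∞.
u oscillates (no decay). Energy is conserved; the solution oscillates indefinitely as standing waves.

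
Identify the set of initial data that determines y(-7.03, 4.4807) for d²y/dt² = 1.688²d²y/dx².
Domain of dependence: [-14.5934216, 0.5334216]. Signals travel at speed 1.688, so data within |x - -7.03| ≤ 1.688·4.4807 = 7.5634216 can reach the point.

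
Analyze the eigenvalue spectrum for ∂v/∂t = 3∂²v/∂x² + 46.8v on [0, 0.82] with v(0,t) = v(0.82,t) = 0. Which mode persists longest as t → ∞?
Eigenvalues: λₙ = 3n²π²/0.82² - 46.8.
First three modes:
  n=1: λ₁ = 3π²/0.82² - 46.8 ≈ -2.765
  n=2: λ₂ = 12π²/0.82² - 46.8 ≈ 129.338
  n=3: λ₃ = 27π²/0.82² - 46.8 ≈ 349.511
Since 3π²/0.82² ≈ 44.035 < 46.8, λ₁ < 0.
The n=1 mode grows fastest (−λₙ is largest for n=1) → dominates.
Asymptotic: v ~ c₁ sin(πx/0.82) e^{2.765t} (exponential growth at rate −λ₁ ≈ 2.765).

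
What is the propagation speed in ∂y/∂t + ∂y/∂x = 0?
Speed = 1. Information travels along x - 1t = const (rightward).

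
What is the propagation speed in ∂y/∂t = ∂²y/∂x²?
Infinite. The heat equation is parabolic, not hyperbolic, so disturbances propagate instantly.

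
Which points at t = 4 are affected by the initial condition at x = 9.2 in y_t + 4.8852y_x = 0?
At x = 28.7408. The characteristic carries data from (9.2, 0) to (28.7408, 4).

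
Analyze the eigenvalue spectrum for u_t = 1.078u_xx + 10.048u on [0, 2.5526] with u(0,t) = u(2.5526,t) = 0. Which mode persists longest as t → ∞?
Eigenvalues: λₙ = 1.078n²π²/2.5526² - 10.048.
First three modes:
  n=1: λ₁ = 1.078π²/2.5526² - 10.048 ≈ -8.415
  n=2: λ₂ = 4.312π²/2.5526² - 10.048 ≈ -3.516
  n=3: λ₃ = 9.702π²/2.5526² - 10.048 ≈ 4.648
Since 1.078π²/2.5526² ≈ 1.633 < 10.048, λ₁ < 0.
The n=1 mode grows fastest (−λₙ is largest for n=1) → dominates.
Asymptotic: u ~ c₁ sin(πx/2.5526) e^{8.415t} (exponential growth at rate −λ₁ ≈ 8.415).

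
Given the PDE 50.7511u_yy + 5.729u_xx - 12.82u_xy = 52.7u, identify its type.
Rewriting in standard form: 5.729u_xx - 12.82u_xy + 50.7511u_yy - 52.7u = 0. The second-order coefficients are A = 5.729, B = -12.82, C = 50.7511. Since B² - 4AC = -998.6598076 < 0, this is an elliptic PDE.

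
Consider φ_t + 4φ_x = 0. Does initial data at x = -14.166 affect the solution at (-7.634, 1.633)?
Yes. The characteristic through (-7.634, 1.633) passes through x = -14.166.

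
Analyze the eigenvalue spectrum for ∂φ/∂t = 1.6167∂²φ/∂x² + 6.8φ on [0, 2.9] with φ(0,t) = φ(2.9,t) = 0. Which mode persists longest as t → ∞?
Eigenvalues: λₙ = 1.6167n²π²/2.9² - 6.8.
First three modes:
  n=1: λ₁ = 1.6167π²/2.9² - 6.8 ≈ -4.903
  n=2: λ₂ = 6.4668π²/2.9² - 6.8 ≈ 0.789
  n=3: λ₃ = 14.5503π²/2.9² - 6.8 ≈ 10.276
Since 1.6167π²/2.9² ≈ 1.897 < 6.8, λ₁ < 0.
The n=1 mode grows fastest (−λₙ is largest for n=1) → dominates.
Asymptotic: φ ~ c₁ sin(πx/2.9) e^{4.903t} (exponential growth at rate −λ₁ ≈ 4.903).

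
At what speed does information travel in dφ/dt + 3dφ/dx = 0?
Speed = 3. Information travels along x - 3t = const (rightward).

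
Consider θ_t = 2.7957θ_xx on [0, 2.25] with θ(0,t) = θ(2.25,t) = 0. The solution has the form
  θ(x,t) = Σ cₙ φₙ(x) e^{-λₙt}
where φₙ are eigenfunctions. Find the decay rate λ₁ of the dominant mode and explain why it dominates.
Eigenvalues: λₙ = 2.7957n²π²/2.25².
First three modes:
  n=1: λ₁ = 2.7957π²/2.25² ≈ 5.45
  n=2: λ₂ = 11.1828π²/2.25² ≈ 21.801 (4× faster decay)
  n=3: λ₃ = 25.1613π²/2.25² ≈ 49.053 (9× faster decay)
As t → ∞, higher modes decay exponentially faster. The n=1 mode dominates: θ ~ c₁ sin(πx/2.25) e^{-λ₁t}.
Decay rate: λ₁ = 2.7957π²/2.25² ≈ 5.45.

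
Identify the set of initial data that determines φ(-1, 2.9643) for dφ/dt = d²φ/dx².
The entire real line. The heat equation has infinite propagation speed: any initial disturbance instantly affects all points (though exponentially small far away).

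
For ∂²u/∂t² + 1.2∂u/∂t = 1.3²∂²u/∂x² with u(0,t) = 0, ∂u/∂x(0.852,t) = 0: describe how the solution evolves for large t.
u → 0. Damping (γ=1.2) dissipates energy; oscillations decay exponentially.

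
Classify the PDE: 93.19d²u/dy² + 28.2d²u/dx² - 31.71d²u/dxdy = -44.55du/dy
Rewriting in standard form: 28.2d²u/dx² - 31.71d²u/dxdy + 93.19d²u/dy² + 44.55du/dy = 0. A = 28.2, B = -31.71, C = 93.19. Discriminant B² - 4AC = -9506.3079. Since -9506.3079 < 0, elliptic.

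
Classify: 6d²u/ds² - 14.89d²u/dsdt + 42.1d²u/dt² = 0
Elliptic (discriminant = -788.6879).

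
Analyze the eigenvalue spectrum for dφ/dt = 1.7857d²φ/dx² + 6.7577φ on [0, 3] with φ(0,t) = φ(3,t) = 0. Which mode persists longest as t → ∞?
Eigenvalues: λₙ = 1.7857n²π²/3² - 6.7577.
First three modes:
  n=1: λ₁ = 1.7857π²/3² - 6.7577 ≈ -4.799
  n=2: λ₂ = 7.1428π²/3² - 6.7577 ≈ 1.075
  n=3: λ₃ = 16.0713π²/3² - 6.7577 ≈ 10.866
Since 1.7857π²/3² ≈ 1.958 < 6.7577, λ₁ < 0.
The n=1 mode grows fastest (−λₙ is largest for n=1) → dominates.
Asymptotic: φ ~ c₁ sin(πx/3) e^{4.799t} (exponential growth at rate −λ₁ ≈ 4.799).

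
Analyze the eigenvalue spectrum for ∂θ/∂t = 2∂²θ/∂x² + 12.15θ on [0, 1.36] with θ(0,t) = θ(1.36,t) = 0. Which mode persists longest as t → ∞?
Eigenvalues: λₙ = 2n²π²/1.36² - 12.15.
First three modes:
  n=1: λ₁ = 2π²/1.36² - 12.15 ≈ -1.478
  n=2: λ₂ = 8π²/1.36² - 12.15 ≈ 30.539
  n=3: λ₃ = 18π²/1.36² - 12.15 ≈ 83.899
Since 2π²/1.36² ≈ 10.672 < 12.15, λ₁ < 0.
The n=1 mode grows fastest (−λₙ is largest for n=1) → dominates.
Asymptotic: θ ~ c₁ sin(πx/1.36) e^{1.478t} (exponential growth at rate −λ₁ ≈ 1.478).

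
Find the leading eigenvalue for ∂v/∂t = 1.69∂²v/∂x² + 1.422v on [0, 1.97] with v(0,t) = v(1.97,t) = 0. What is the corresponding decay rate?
Eigenvalues: λₙ = 1.69n²π²/1.97² - 1.422.
First three modes:
  n=1: λ₁ = 1.69π²/1.97² - 1.422 ≈ 2.876
  n=2: λ₂ = 6.76π²/1.97² - 1.422 ≈ 15.77
  n=3: λ₃ = 15.21π²/1.97² - 1.422 ≈ 37.259
Since 1.69π²/1.97² ≈ 4.298 > 1.422, all λₙ > 0.
The n=1 mode decays slowest → dominates as t → ∞.
Asymptotic: v ~ c₁ sin(πx/1.97) e^{-λ₁t} with decay rate λ₁ ≈ 2.876.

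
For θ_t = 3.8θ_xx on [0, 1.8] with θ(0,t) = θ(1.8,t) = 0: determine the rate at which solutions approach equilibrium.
Eigenvalues: λₙ = 3.8n²π²/1.8².
First three modes:
  n=1: λ₁ = 3.8π²/1.8² ≈ 11.575
  n=2: λ₂ = 15.2π²/1.8² ≈ 46.302 (4× faster decay)
  n=3: λ₃ = 34.2π²/1.8² ≈ 104.179 (9× faster decay)
As t → ∞, higher modes decay exponentially faster. The n=1 mode dominates: θ ~ c₁ sin(πx/1.8) e^{-λ₁t}.
Decay rate: λ₁ = 3.8π²/1.8² ≈ 11.575.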